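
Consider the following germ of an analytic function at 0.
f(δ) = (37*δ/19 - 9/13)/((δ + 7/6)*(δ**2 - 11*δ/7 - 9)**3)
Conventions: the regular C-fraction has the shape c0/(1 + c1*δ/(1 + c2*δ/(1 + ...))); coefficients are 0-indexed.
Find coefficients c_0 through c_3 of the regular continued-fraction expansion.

The regular C-fraction coefficients are [2/2457, 5020/1197, -8599541/3004470, 7373127821/97131815595].

Taylor coefficients (expand at 0): a_0 = 2/2457, a_1 = -10040/2941029, a_2 = 21596/4750893, a_3 = -61996978/11672944101.
c0 = a_0 = 2/2457. Peel one level at a time: if S = 1 + c*δ/S' with S'(0) = 1, then c is the δ-coefficient of S and S' = c*δ/(S - 1).
S_1 = c0/f = 1 + (5020/1197)*δ + (17199082/1432809)*δ^2 + ...; c1 = 5020/1197.
S_2 = c1*δ/(S_1 - 1) = 1 + (-8599541/3004470)*δ + (388059359/1786078350)*δ^2 + ...; c2 = -8599541/3004470.
S_3 = c2*δ/(S_2 - 1) = 1 + (7373127821/97131815595)*δ + ...; c3 = 7373127821/97131815595.


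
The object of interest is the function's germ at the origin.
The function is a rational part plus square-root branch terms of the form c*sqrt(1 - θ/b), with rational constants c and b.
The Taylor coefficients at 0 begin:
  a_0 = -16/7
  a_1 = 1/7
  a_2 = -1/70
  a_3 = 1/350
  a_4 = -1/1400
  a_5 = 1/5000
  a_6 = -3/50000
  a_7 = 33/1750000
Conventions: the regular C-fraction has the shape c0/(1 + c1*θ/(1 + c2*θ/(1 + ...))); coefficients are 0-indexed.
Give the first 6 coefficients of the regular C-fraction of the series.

Taylor coefficients (read off): a_0 = -16/7, a_1 = 1/7, a_2 = -1/70, a_3 = 1/350, a_4 = -1/1400, a_5 = 1/5000.
c0 = a_0 = -16/7. Peel one level at a time: if S = 1 + c*θ/S' with S'(0) = 1, then c is the θ-coefficient of S and S' = c*θ/(S - 1).
S_1 = c0/f = 1 + (1/16)*θ + (-3/1280)*θ^2 + ...; c1 = 1/16.
S_2 = c1*θ/(S_1 - 1) = 1 + (3/80)*θ + (-1/100)*θ^2 + ...; c2 = 3/80.
S_3 = c2*θ/(S_2 - 1) = 1 + (4/15)*θ + (4/225)*θ^2 + ...; c3 = 4/15.
S_4 = c3*θ/(S_3 - 1) = 1 + (-1/15)*θ + (-1/100)*θ^2 + ...; c4 = -1/15.
S_5 = c4*θ/(S_4 - 1) = 1 + (-3/20)*θ + ...; c5 = -3/20.

The regular C-fraction coefficients are [-16/7, 1/16, 3/80, 4/15, -1/15, -3/20].


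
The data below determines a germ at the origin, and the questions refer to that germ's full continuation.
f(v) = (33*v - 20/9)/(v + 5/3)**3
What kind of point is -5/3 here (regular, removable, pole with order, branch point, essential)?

The denominator factor v + 5/3 vanishes at -5/3 and appears to the power 3; the numerator there equals -515/9, nonzero, and no other factor vanishes.
Hence a pole whose order is the multiplicity, 3.

The point is a pole of order 3.


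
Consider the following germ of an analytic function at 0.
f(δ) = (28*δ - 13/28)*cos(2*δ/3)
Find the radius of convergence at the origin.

The factor cos(2*δ/3) is entire and contributes no finite singular point.
The polynomial part has no poles.
No finite singular points: the Taylor series at 0 converges everywhere.

The radius of convergence is infinite.


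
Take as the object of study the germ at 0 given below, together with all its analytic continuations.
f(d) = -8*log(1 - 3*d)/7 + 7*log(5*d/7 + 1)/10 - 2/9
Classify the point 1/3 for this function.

The term (-8/7)*log(1 - d/(1/3)) has argument 1 - 1/3/(1/3) = 0 at 1/3: a logarithmic (infinitely-sheeted) branch point; the remaining terms are analytic or single-valued there.

The point is a logarithmic branch point.


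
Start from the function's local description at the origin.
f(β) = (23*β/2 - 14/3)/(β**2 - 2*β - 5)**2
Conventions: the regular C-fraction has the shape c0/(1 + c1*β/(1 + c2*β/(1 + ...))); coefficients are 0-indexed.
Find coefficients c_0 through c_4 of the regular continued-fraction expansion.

Taylor coefficients (expand at 0): a_0 = -14/75, a_1 = 457/750, a_2 = -998/1875, a_3 = 5083/9375, a_4 = -856/1875.
c0 = a_0 = -14/75. Peel one level at a time: if S = 1 + c*β/S' with S'(0) = 1, then c is the β-coefficient of S and S' = c*β/(S - 1).
S_1 = c0/f = 1 + (457/140)*β + (152961/19600)*β^2 + ...; c1 = 457/140.
S_2 = c1*β/(S_1 - 1) = 1 + (-152961/63980)*β + (-661846/5221225)*β^2 + ...; c2 = -152961/63980.
S_3 = c2*β/(S_2 - 1) = 1 + (-18531688/349515885)*β + (-1292169536/23397067521)*β^2 + ...; c3 = -18531688/349515885.
S_4 = c3*β/(S_3 - 1) = 1 + (-52725131960/50618313003)*β + ...; c4 = -52725131960/50618313003.

The regular C-fraction coefficients are [-14/75, 457/140, -152961/63980, -18531688/349515885, -52725131960/50618313003].


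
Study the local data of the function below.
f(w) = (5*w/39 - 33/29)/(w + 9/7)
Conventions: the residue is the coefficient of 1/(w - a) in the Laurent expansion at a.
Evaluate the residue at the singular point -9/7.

The residue is -3438/2639.

At the order-1 pole -9/7 set g(w) = (w - (-9/7))*f(w) = 5*w/39 - 33/29.
Simple pole: residue = g(a) at a = -9/7, which is -3438/2639.


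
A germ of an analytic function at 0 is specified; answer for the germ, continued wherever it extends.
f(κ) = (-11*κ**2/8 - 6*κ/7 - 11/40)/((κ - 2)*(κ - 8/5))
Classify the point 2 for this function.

The denominator factor κ - 2 vanishes at 2 and appears to the power 1; the numerator there equals -2097/280, nonzero, and no other factor vanishes.
Hence a pole whose order is the multiplicity, 1.

The point is a pole of order 1.


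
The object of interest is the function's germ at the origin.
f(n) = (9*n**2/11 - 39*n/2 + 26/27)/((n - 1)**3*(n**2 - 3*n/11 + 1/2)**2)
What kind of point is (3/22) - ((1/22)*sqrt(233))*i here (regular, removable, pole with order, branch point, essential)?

The point is a pole of order 2.

The denominator factor n**2 - 3*n/11 + 1/2 vanishes at (3/22) - ((1/22)*sqrt(233))*i and appears to the power 2; the numerator there equals (-298247/143748) + ((4665/5324)*sqrt(233))*i, nonzero, and no other factor vanishes.
Hence a pole whose order is the multiplicity, 2.


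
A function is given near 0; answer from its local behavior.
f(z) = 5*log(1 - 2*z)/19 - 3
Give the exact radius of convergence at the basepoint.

The radius of convergence is 1/2.

Branch term (5/19)*log(1 - z/(1/2)): its argument vanishes at z = 1/2, a logarithmic branch point, modulus 1/2.
The radius of convergence is the smallest modulus among the singular points: 1/2.


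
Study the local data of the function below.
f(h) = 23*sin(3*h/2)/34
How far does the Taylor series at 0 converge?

The radius of convergence is infinite.

The factor sin(3*h/2) is entire and contributes no finite singular point.
The polynomial part has no poles.
No finite singular points: the Taylor series at 0 converges everywhere.


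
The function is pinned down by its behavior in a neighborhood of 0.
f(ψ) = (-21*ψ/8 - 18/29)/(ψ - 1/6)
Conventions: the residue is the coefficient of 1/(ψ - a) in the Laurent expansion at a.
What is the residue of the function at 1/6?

At the order-1 pole 1/6 set g(ψ) = (ψ - (1/6))*f(ψ) = -21*ψ/8 - 18/29.
Simple pole: residue = g(a) at a = 1/6, which is -491/464.

The residue is -491/464.


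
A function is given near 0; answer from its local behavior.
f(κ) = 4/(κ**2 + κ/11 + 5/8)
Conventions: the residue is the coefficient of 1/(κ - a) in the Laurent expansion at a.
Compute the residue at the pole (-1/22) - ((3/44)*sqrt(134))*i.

The factor κ**2 + κ/11 + 5/8 splits as (κ - a)(κ - a') with a = (-1/22) - ((3/44)*sqrt(134))*i, a' = (-1/22) + ((3/44)*sqrt(134))*i. At the order-1 pole a set g(κ) = (κ - a)*f(κ) = [4] / (κ - a').
Simple pole: residue = g(a) at a = (-1/22) - ((3/44)*sqrt(134))*i, which is ((44/201)*sqrt(134))*i.

The residue is ((44/201)*sqrt(134))*i.


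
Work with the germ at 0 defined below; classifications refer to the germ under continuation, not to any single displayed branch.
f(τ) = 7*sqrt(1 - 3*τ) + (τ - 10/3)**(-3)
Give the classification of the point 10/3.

The denominator factor τ - 10/3 vanishes at 10/3 and appears to the power 3; the numerator there equals 1, nonzero, and no other factor vanishes.
The branch terms are analytic at this point.
Hence a pole whose order is the multiplicity, 3.

The point is a pole of order 3.


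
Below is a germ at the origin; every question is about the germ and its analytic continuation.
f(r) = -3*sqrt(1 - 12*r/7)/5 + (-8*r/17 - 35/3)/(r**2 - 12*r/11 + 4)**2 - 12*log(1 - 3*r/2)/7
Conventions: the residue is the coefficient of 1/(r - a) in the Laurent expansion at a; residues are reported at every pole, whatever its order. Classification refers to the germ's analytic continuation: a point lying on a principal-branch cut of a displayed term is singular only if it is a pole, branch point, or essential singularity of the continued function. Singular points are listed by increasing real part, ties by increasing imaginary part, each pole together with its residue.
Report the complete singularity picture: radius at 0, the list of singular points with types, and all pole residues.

Radius of convergence at 0: 7/12.
At (6/11) - ((8/11)*sqrt(7))*i: a pole of order 2; residue -((809369/5117952)*sqrt(7))*i.
At (6/11) + ((8/11)*sqrt(7))*i: a pole of order 2; residue ((809369/5117952)*sqrt(7))*i.
At 7/12: an algebraic (square-root) branch point.
At 2/3: a logarithmic branch point.

Denominator factor (r**2 - 12*r/11 + 4)^2: discriminant -1792/121, complex-conjugate roots (6/11) + ((8/11)*sqrt(7))*i and (6/11) - ((8/11)*sqrt(7))*i; poles of order 2, moduli 2 and 2.
Branch term (-3/5)*sqrt(1 - r/(7/12)): its argument vanishes at r = 7/12, a square-root branch point, modulus 7/12.
Branch term (-12/7)*log(1 - r/(2/3)): its argument vanishes at r = 2/3, a logarithmic branch point, modulus 2/3.
The radius of convergence is the smallest modulus among the singular points: 7/12.
The branch terms are analytic at (6/11) - ((8/11)*sqrt(7))*i and contribute nothing to the residue; only the rational part matters.
The factor r**2 - 12*r/11 + 4 splits as (r - a)(r - a') with a = (6/11) - ((8/11)*sqrt(7))*i, a' = (6/11) + ((8/11)*sqrt(7))*i. At the order-2 pole a set g(r) = (r - a)^2*(rational part) = [-8*r/17 - 35/3] / (r - a')^2.
Order-2 pole: residue = g'(a); g'((6/11) - ((8/11)*sqrt(7))*i) = -((809369/5117952)*sqrt(7))*i, so the residue is -((809369/5117952)*sqrt(7))*i.
The branch terms are analytic at (6/11) + ((8/11)*sqrt(7))*i and contribute nothing to the residue; only the rational part matters.
The factor r**2 - 12*r/11 + 4 splits as (r - a)(r - a') with a = (6/11) + ((8/11)*sqrt(7))*i, a' = (6/11) - ((8/11)*sqrt(7))*i. At the order-2 pole a set g(r) = (r - a)^2*(rational part) = [-8*r/17 - 35/3] / (r - a')^2.
Order-2 pole: residue = g'(a); g'((6/11) + ((8/11)*sqrt(7))*i) = ((809369/5117952)*sqrt(7))*i, so the residue is ((809369/5117952)*sqrt(7))*i.
List the singular points by increasing real part (a conjugate pair: the negative imaginary part first).


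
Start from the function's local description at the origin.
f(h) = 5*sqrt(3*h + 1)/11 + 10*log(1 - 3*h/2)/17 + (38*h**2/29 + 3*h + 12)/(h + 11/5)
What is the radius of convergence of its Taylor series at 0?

The radius of convergence is 1/3.

Denominator factor (h + 11/5): pole of order 1 at -11/5, modulus 11/5.
Branch term (5/11)*sqrt(1 - h/(-1/3)): its argument vanishes at h = -1/3, a square-root branch point, modulus 1/3.
Branch term (10/17)*log(1 - h/(2/3)): its argument vanishes at h = 2/3, a logarithmic branch point, modulus 2/3.
The radius of convergence is the smallest modulus among the singular points: 1/3.


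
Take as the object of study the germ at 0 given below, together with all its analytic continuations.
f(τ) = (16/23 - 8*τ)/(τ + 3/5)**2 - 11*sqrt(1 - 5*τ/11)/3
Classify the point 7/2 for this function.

Denominator factors: τ + 3/5 = 41/10 at τ = 7/2 — none vanishes.
Branch term sqrt(1 - τ/(11/5)): argument at 7/2 is -13/22, nonzero, so 7/2 is not its branch point (a point on a principal cut is still regular for the continued germ).
So the germ continues analytically to 7/2.

The point is a regular point.


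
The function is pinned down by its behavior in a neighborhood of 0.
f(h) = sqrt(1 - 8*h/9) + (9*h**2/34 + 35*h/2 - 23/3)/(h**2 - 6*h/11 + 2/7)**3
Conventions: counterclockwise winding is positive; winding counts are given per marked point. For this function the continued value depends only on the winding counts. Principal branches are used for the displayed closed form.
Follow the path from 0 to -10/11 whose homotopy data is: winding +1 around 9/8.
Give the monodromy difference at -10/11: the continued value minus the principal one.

The rational part is single-valued and drops out of the difference; each branch term changes only by its own monodromy.
(1)*sqrt(1 - h/(9/8)): winding +1 is odd, the square root flips sign, contributing -2*(1)*sqrt(1 - (-10/11)/(9/8)) = -2*(1)*sqrt(179/99) = -(2/33)*sqrt(1969).
Summing the contributions at h = -10/11 gives -(2/33)*sqrt(1969).

Continued minus principal equals -(2/33)*sqrt(1969).


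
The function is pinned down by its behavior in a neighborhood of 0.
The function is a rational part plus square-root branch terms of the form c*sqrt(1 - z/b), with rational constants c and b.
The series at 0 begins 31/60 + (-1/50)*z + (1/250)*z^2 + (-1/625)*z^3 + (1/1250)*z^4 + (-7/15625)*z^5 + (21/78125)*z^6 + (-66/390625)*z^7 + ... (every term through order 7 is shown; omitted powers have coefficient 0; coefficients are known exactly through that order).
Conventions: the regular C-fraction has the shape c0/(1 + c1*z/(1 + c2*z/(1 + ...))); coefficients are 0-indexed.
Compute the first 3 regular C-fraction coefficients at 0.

Taylor coefficients (read off): a_0 = 31/60, a_1 = -1/50, a_2 = 1/250.
c0 = a_0 = 31/60. Peel one level at a time: if S = 1 + c*z/S' with S'(0) = 1, then c is the z-coefficient of S and S' = c*z/(S - 1).
S_1 = c0/f = 1 + (6/155)*z + (-6/961)*z^2 + ...; c1 = 6/155.
S_2 = c1*z/(S_1 - 1) = 1 + (5/31)*z + ...; c2 = 5/31.

The regular C-fraction coefficients are [31/60, 6/155, 5/31].


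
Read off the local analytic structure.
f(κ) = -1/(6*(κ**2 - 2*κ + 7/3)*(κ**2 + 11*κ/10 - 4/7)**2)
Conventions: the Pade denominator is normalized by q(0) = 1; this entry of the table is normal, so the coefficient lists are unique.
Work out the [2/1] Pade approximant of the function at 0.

The Pade approximant has numerator coefficients [-7/32, -257168499/914357120, -33890250023/73148569600]; denominator coefficients [1, -342166799/100007810].

Taylor coefficients needed (expand at 0): a_0 = -7/32, a_1 = -659/640, a_2 = -1428683/358400, a_3 = -342166799/25088000.
Write the denominator as Q(κ) = 1 + q1*κ. Requiring Q*f - P = O(κ^4) with deg P <= 2 kills the coefficients of κ^3..κ^3 in Q*f:
  κ^3: a_3 + q1*a_2 = 0, i.e. -342166799/25088000 + (-1428683/358400)*q1 = 0.
Solving this linear system: q1 = -342166799/100007810.
The numerator is Q*f truncated at degree 2: P0 = a_0 = -7/32; P1 = a_1 + q1*a_0 = -257168499/914357120; P2 = a_2 + q1*a_1 = -33890250023/73148569600.


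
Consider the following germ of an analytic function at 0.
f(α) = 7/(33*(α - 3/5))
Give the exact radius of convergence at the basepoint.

Denominator factor (α - 3/5): pole of order 1 at 3/5, modulus 3/5.
The radius of convergence is the smallest modulus among the singular points: 3/5.

The radius of convergence is 3/5.


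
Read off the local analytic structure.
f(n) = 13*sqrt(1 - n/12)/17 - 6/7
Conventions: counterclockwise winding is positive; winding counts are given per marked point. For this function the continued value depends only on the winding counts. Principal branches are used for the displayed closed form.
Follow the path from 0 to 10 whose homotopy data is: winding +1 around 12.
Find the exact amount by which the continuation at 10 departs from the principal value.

The rational part is single-valued and drops out of the difference; each branch term changes only by its own monodromy.
(13/17)*sqrt(1 - n/(12)): winding +1 is odd, the square root flips sign, contributing -2*(13/17)*sqrt(1 - (10)/(12)) = -2*(13/17)*sqrt(1/6) = -(13/51)*sqrt(6).
Summing the contributions at n = 10 gives -(13/51)*sqrt(6).

Continued minus principal equals -(13/51)*sqrt(6).


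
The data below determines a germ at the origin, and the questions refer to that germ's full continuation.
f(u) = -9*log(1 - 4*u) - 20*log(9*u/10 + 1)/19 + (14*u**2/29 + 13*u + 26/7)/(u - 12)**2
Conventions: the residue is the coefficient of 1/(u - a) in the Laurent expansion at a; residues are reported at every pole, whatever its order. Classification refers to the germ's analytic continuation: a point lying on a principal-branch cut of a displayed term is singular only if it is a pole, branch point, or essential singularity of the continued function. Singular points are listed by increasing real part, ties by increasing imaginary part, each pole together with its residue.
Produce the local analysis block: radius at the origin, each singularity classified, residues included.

Denominator factor (u - 12)^2: pole of order 2 at 12, modulus 12.
Branch term (-20/19)*log(1 - u/(-10/9)): its argument vanishes at u = -10/9, a logarithmic branch point, modulus 10/9.
Branch term (-9)*log(1 - u/(1/4)): its argument vanishes at u = 1/4, a logarithmic branch point, modulus 1/4.
The radius of convergence is the smallest modulus among the singular points: 1/4.
The branch terms are analytic at 12 and contribute nothing to the residue; only the rational part matters.
At the order-2 pole 12 set g(u) = (u - (12))^2*(rational part) = 14*u**2/29 + 13*u + 26/7.
Order-2 pole: residue = g'(a); g'(12) = 713/29, so the residue is 713/29.
List the singular points by increasing real part (a conjugate pair: the negative imaginary part first).

Radius of convergence at 0: 1/4.
At -10/9: a logarithmic branch point.
At 1/4: a logarithmic branch point.
At 12: a pole of order 2; residue 713/29.


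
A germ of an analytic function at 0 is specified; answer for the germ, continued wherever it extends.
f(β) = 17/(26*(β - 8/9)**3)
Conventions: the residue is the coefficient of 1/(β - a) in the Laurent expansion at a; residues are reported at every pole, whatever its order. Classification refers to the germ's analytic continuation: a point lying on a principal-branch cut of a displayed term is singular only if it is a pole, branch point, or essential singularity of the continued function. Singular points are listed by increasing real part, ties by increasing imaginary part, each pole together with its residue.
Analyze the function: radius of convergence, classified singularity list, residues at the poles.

Denominator factor (β - 8/9)^3: pole of order 3 at 8/9, modulus 8/9.
The radius of convergence is the smallest modulus among the singular points: 8/9.
At the order-3 pole 8/9 set g(β) = (β - (8/9))^3*f(β) = 17/26.
Order-3 pole: residue = g''(a)/2; g''(8/9) = 0, so the residue is 0.

Radius of convergence at 0: 8/9.
At 8/9: a pole of order 3; residue 0.


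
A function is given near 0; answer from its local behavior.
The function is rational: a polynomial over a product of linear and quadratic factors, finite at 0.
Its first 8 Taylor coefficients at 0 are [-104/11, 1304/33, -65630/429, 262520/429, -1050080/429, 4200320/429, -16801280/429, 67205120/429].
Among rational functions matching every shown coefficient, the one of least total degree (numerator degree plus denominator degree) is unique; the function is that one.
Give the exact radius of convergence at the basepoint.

No rational of total degree below 3 reproduces all 8 coefficients; solving the [2/1] Pade equations on them gives f(h) = (33*h**2/26 + 14*h/33 - 26/11)/(h + 1/4), whose expansion matches every shown term.
Denominator factor (h + 1/4): pole of order 1 at -1/4, modulus 1/4.
The radius of convergence is the smallest modulus among the singular points: 1/4.

The radius of convergence is 1/4.


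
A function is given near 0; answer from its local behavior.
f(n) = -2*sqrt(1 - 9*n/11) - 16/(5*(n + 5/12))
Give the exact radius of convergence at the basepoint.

The radius of convergence is 5/12.

Denominator factor (n + 5/12): pole of order 1 at -5/12, modulus 5/12.
Branch term (-2)*sqrt(1 - n/(11/9)): its argument vanishes at n = 11/9, a square-root branch point, modulus 11/9.
The radius of convergence is the smallest modulus among the singular points: 5/12.


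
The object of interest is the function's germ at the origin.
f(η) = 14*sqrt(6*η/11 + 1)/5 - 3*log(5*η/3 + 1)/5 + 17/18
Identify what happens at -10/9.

There is no denominator, hence no pole anywhere.
Branch term sqrt(1 - η/(-11/6)): argument at -10/9 is 13/33, nonzero, so -10/9 is not its branch point (a point on a principal cut is still regular for the continued germ).
Branch term log(1 - η/(-3/5)): argument at -10/9 is -23/27, nonzero, so -10/9 is not its branch point (a point on a principal cut is still regular for the continued germ).
So the germ continues analytically to -10/9.

The point is a regular point.


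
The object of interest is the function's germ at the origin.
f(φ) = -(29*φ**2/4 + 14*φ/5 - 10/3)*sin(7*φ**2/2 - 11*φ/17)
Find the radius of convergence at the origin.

The factor -sin(7*φ**2/2 - 11*φ/17) is entire and contributes no finite singular point.
The polynomial part has no poles.
No finite singular points: the Taylor series at 0 converges everywhere.

The radius of convergence is infinite.


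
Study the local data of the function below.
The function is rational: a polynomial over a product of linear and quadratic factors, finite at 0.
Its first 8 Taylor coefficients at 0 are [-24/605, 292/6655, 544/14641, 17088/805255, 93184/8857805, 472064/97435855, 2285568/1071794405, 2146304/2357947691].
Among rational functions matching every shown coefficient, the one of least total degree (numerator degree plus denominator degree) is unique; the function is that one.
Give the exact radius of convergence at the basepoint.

No rational of total degree below 3 reproduces all 8 coefficients; solving the [1/2] Pade equations on them gives f(σ) = (11*σ/20 - 3/10)/(σ - 11/4)**2, whose expansion matches every shown term.
Denominator factor (σ - 11/4)^2: pole of order 2 at 11/4, modulus 11/4.
The radius of convergence is the smallest modulus among the singular points: 11/4.

The radius of convergence is 11/4.


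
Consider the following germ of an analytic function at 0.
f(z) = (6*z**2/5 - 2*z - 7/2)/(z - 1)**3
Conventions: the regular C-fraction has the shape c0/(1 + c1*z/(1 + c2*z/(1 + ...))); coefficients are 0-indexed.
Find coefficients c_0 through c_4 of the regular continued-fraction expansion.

The regular C-fraction coefficients are [7/2, -25/7, 1319/875, -86198/164875, 1987675/16242166].

Taylor coefficients (expand at 0): a_0 = 7/2, a_1 = 25/2, a_2 = 129/5, a_3 = 217/5, a_4 = 653/10.
c0 = a_0 = 7/2. Peel one level at a time: if S = 1 + c*z/S' with S'(0) = 1, then c is the z-coefficient of S and S' = c*z/(S - 1).
S_1 = c0/f = 1 + (-25/7)*z + (1319/245)*z^2 + ...; c1 = -25/7.
S_2 = c1*z/(S_1 - 1) = 1 + (1319/875)*z + (12314/15625)*z^2 + ...; c2 = 1319/875.
S_3 = c2*z/(S_2 - 1) = 1 + (-86198/164875)*z + (556549/8698805)*z^2 + ...; c3 = -86198/164875.
S_4 = c3*z/(S_3 - 1) = 1 + (1987675/16242166)*z + ...; c4 = 1987675/16242166.


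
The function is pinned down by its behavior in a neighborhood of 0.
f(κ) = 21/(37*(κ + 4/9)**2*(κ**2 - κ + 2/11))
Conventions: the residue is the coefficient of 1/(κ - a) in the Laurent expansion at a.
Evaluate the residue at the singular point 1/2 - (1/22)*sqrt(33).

The factor κ**2 - κ + 2/11 splits as (κ - a)(κ - a') with a = 1/2 - (1/22)*sqrt(33), a' = 1/2 + (1/22)*sqrt(33). At the order-1 pole a set g(κ) = (κ - a)*f(κ) = [21/(37*(κ + 4/9)**2)] / (κ - a').
Simple pole: residue = g(a) at a = 1/2 - (1/22)*sqrt(33), which is -31490613/39867944 - (10671507/39867944)*sqrt(33).

The residue is -31490613/39867944 - (10671507/39867944)*sqrt(33).


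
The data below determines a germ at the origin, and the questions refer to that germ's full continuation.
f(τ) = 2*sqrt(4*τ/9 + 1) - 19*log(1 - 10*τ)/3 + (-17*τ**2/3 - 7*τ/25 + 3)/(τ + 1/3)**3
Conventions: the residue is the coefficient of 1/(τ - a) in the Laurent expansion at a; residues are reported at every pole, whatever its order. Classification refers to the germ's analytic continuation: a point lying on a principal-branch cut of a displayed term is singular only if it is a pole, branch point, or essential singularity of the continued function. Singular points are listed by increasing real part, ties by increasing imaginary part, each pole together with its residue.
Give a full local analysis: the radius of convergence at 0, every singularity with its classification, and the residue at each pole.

Denominator factor (τ + 1/3)^3: pole of order 3 at -1/3, modulus 1/3.
Branch term (-19/3)*log(1 - τ/(1/10)): its argument vanishes at τ = 1/10, a logarithmic branch point, modulus 1/10.
Branch term (2)*sqrt(1 - τ/(-9/4)): its argument vanishes at τ = -9/4, a square-root branch point, modulus 9/4.
The radius of convergence is the smallest modulus among the singular points: 1/10.
The branch terms are analytic at -1/3 and contribute nothing to the residue; only the rational part matters.
At the order-3 pole -1/3 set g(τ) = (τ - (-1/3))^3*(rational part) = -17*τ**2/3 - 7*τ/25 + 3.
Order-3 pole: residue = g''(a)/2; g''(-1/3) = -34/3, so the residue is -17/3.
List the singular points by increasing real part (a conjugate pair: the negative imaginary part first).

Radius of convergence at 0: 1/10.
At -9/4: an algebraic (square-root) branch point.
At -1/3: a pole of order 3; residue -17/3.
At 1/10: a logarithmic branch point.


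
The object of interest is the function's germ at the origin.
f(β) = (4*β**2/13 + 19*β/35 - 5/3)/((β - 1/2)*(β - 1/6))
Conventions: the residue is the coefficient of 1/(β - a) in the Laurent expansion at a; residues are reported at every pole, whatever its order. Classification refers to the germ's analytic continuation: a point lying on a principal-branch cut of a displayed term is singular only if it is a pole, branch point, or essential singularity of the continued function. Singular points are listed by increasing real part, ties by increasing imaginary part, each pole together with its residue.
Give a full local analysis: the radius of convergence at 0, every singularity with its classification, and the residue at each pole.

Radius of convergence at 0: 1/6.
At 1/6: a pole of order 1; residue 12839/2730.
At 1/2: a pole of order 1; residue -3599/910.

Denominator factor (β - 1/2): pole of order 1 at 1/2, modulus 1/2.
Denominator factor (β - 1/6): pole of order 1 at 1/6, modulus 1/6.
The radius of convergence is the smallest modulus among the singular points: 1/6.
At the order-1 pole 1/6 set g(β) = (β - (1/6))*f(β) = (4*β**2/13 + 19*β/35 - 5/3)/(β - 1/2).
Simple pole: residue = g(a) at a = 1/6, which is 12839/2730.
At the order-1 pole 1/2 set g(β) = (β - (1/2))*f(β) = (4*β**2/13 + 19*β/35 - 5/3)/(β - 1/6).
Simple pole: residue = g(a) at a = 1/2, which is -3599/910.
List the singular points by increasing real part (a conjugate pair: the negative imaginary part first).


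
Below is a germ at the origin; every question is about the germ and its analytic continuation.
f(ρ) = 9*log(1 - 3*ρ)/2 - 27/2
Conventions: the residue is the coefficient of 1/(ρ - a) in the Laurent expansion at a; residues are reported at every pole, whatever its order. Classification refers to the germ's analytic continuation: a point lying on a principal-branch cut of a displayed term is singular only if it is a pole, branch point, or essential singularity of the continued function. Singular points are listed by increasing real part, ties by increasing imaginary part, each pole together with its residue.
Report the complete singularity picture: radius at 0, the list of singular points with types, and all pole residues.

Branch term (9/2)*log(1 - ρ/(1/3)): its argument vanishes at ρ = 1/3, a logarithmic branch point, modulus 1/3.
The radius of convergence is the smallest modulus among the singular points: 1/3.

Radius of convergence at 0: 1/3.
At 1/3: a logarithmic branch point.


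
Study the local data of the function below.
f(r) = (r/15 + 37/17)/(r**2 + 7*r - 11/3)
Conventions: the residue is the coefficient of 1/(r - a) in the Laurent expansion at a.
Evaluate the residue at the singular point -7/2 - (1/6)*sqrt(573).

The residue is 1/30 - (991/97410)*sqrt(573).

The factor r**2 + 7*r - 11/3 splits as (r - a)(r - a') with a = -7/2 - (1/6)*sqrt(573), a' = -7/2 + (1/6)*sqrt(573). At the order-1 pole a set g(r) = (r - a)*f(r) = [r/15 + 37/17] / (r - a').
Simple pole: residue = g(a) at a = -7/2 - (1/6)*sqrt(573), which is 1/30 - (991/97410)*sqrt(573).


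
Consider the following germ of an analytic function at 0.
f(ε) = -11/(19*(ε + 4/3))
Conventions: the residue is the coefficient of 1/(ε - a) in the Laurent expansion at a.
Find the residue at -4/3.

The residue is -11/19.

At the order-1 pole -4/3 set g(ε) = (ε - (-4/3))*f(ε) = -11/19.
Simple pole: residue = g(a) at a = -4/3, which is -11/19.


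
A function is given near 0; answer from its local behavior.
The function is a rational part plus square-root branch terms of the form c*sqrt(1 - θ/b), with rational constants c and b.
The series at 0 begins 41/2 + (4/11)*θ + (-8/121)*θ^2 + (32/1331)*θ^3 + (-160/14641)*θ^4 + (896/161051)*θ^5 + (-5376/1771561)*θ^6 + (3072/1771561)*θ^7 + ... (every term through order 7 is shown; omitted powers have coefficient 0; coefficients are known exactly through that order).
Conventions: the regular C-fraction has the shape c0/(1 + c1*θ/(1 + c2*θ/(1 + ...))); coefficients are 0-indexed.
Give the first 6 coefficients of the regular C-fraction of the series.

The regular C-fraction coefficients are [41/2, -8/451, 90/451, 82/495, 98/495, 90/539].

Taylor coefficients (read off): a_0 = 41/2, a_1 = 4/11, a_2 = -8/121, a_3 = 32/1331, a_4 = -160/14641, a_5 = 896/161051.
c0 = a_0 = 41/2. Peel one level at a time: if S = 1 + c*θ/S' with S'(0) = 1, then c is the θ-coefficient of S and S' = c*θ/(S - 1).
S_1 = c0/f = 1 + (-8/451)*θ + (720/203401)*θ^2 + ...; c1 = -8/451.
S_2 = c1*θ/(S_1 - 1) = 1 + (90/451)*θ + (-4/121)*θ^2 + ...; c2 = 90/451.
S_3 = c2*θ/(S_2 - 1) = 1 + (82/495)*θ + (-8036/245025)*θ^2 + ...; c3 = 82/495.
S_4 = c3*θ/(S_3 - 1) = 1 + (98/495)*θ + (-4/121)*θ^2 + ...; c4 = 98/495.
S_5 = c4*θ/(S_4 - 1) = 1 + (90/539)*θ + ...; c5 = 90/539.


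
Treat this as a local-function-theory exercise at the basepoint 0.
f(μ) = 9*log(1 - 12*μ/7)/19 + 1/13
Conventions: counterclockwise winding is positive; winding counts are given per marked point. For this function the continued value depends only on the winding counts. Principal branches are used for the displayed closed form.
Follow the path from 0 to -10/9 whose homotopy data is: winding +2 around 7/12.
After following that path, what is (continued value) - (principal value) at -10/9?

Continued minus principal equals (36/19)*pi*i.

The rational part is single-valued and drops out of the difference; each branch term changes only by its own monodromy.
(9/19)*log(1 - μ/(7/12)): each positive loop around 7/12 adds 2*pi*i to the log, so winding +2 contributes (9/19)*(2)*2*pi*i = (36/19)*pi*i.
Summing the contributions at μ = -10/9 gives (36/19)*pi*i.


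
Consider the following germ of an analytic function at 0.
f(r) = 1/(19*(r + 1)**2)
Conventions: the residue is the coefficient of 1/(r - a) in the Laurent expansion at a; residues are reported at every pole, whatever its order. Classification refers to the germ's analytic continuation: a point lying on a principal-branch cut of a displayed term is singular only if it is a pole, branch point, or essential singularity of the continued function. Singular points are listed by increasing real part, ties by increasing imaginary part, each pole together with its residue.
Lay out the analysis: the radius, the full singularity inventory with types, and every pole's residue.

Denominator factor (r + 1)^2: pole of order 2 at -1, modulus 1.
The radius of convergence is the smallest modulus among the singular points: 1.
At the order-2 pole -1 set g(r) = (r - (-1))^2*f(r) = 1/19.
Order-2 pole: residue = g'(a); g'(-1) = 0, so the residue is 0.

Radius of convergence at 0: 1.
At -1: a pole of order 2; residue 0.


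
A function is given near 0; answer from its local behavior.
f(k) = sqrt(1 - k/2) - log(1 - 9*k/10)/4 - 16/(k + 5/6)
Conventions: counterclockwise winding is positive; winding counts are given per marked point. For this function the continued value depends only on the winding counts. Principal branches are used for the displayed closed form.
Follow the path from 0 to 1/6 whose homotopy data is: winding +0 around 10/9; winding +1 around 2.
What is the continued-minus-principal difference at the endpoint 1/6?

The rational part is single-valued and drops out of the difference; each branch term changes only by its own monodromy.
(-1/4)*log(1 - k/(10/9)): winding 0 around 10/9, so this term returns to its principal value, contribution 0.
(1)*sqrt(1 - k/(2)): winding +1 is odd, the square root flips sign, contributing -2*(1)*sqrt(1 - (1/6)/(2)) = -2*(1)*sqrt(11/12) = -(1/3)*sqrt(33).
Summing the contributions at k = 1/6 gives -(1/3)*sqrt(33).

Continued minus principal equals -(1/3)*sqrt(33).


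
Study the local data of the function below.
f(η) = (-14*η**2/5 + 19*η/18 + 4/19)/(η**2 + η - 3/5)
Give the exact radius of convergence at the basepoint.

Denominator factor (η**2 + η - 3/5): discriminant 17/5, real irrational roots -1/2 + (1/10)*sqrt(85) and -1/2 - (1/10)*sqrt(85); poles of order 1, moduli -1/2 + (1/10)*sqrt(85) and 1/2 + (1/10)*sqrt(85).
The radius of convergence is the smallest modulus among the singular points: -1/2 + (1/10)*sqrt(85).

The radius of convergence is -1/2 + (1/10)*sqrt(85).


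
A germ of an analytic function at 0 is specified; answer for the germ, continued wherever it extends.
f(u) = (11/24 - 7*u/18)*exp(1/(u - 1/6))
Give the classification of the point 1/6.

The point is an essential singularity.

The exponent 1/(u - (1/6)) has a pole at 1/6, so exp(1/(u - (1/6))) takes every nonzero value near it: an essential singularity (not a pole of any order).


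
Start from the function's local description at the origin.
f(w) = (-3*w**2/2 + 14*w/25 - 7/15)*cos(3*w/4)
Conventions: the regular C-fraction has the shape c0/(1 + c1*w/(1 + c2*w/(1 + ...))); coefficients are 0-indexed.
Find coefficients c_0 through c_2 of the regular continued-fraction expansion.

Taylor coefficients (expand at 0): a_0 = -7/15, a_1 = 14/25, a_2 = -219/160.
c0 = a_0 = -7/15. Peel one level at a time: if S = 1 + c*w/S' with S'(0) = 1, then c is the w-coefficient of S and S' = c*w/(S - 1).
S_1 = c0/f = 1 + (6/5)*w + (-8361/5600)*w^2 + ...; c1 = 6/5.
S_2 = c1*w/(S_1 - 1) = 1 + (2787/2240)*w + ...; c2 = 2787/2240.

The regular C-fraction coefficients are [-7/15, 6/5, 2787/2240].


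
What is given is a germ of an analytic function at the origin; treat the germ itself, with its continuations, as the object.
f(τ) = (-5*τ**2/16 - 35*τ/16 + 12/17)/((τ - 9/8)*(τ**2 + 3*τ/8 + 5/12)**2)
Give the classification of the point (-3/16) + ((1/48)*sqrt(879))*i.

The denominator factor τ**2 + 3*τ/8 + 5/12 vanishes at (-3/16) + ((1/48)*sqrt(879))*i and appears to the power 2; the numerator there equals (127873/104448) - ((265/6144)*sqrt(879))*i, nonzero, and no other factor vanishes.
Hence a pole whose order is the multiplicity, 2.

The point is a pole of order 2.


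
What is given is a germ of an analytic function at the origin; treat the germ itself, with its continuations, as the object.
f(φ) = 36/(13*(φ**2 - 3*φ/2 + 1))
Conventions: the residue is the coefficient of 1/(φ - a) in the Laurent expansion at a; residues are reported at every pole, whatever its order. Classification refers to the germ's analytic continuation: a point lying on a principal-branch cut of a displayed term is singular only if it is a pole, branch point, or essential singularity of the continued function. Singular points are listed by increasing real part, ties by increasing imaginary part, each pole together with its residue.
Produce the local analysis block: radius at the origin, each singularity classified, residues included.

Denominator factor (φ**2 - 3*φ/2 + 1): discriminant -7/4, complex-conjugate roots (3/4) + ((1/4)*sqrt(7))*i and (3/4) - ((1/4)*sqrt(7))*i; poles of order 1, moduli 1 and 1.
The radius of convergence is the smallest modulus among the singular points: 1.
The factor φ**2 - 3*φ/2 + 1 splits as (φ - a)(φ - a') with a = (3/4) - ((1/4)*sqrt(7))*i, a' = (3/4) + ((1/4)*sqrt(7))*i. At the order-1 pole a set g(φ) = (φ - a)*f(φ) = [36/13] / (φ - a').
Simple pole: residue = g(a) at a = (3/4) - ((1/4)*sqrt(7))*i, which is ((72/91)*sqrt(7))*i.
The factor φ**2 - 3*φ/2 + 1 splits as (φ - a)(φ - a') with a = (3/4) + ((1/4)*sqrt(7))*i, a' = (3/4) - ((1/4)*sqrt(7))*i. At the order-1 pole a set g(φ) = (φ - a)*f(φ) = [36/13] / (φ - a').
Simple pole: residue = g(a) at a = (3/4) + ((1/4)*sqrt(7))*i, which is -((72/91)*sqrt(7))*i.
List the singular points by increasing real part (a conjugate pair: the negative imaginary part first).

Radius of convergence at 0: 1.
At (3/4) - ((1/4)*sqrt(7))*i: a pole of order 1; residue ((72/91)*sqrt(7))*i.
At (3/4) + ((1/4)*sqrt(7))*i: a pole of order 1; residue -((72/91)*sqrt(7))*i.


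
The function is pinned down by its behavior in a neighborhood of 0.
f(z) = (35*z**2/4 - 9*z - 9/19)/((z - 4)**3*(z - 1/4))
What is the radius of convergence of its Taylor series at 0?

The radius of convergence is 1/4.

Denominator factor (z - 1/4): pole of order 1 at 1/4, modulus 1/4.
Denominator factor (z - 4)^3: pole of order 3 at 4, modulus 4.
The radius of convergence is the smallest modulus among the singular points: 1/4.


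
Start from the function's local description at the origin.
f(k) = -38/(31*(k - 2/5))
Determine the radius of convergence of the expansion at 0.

Denominator factor (k - 2/5): pole of order 1 at 2/5, modulus 2/5.
The radius of convergence is the smallest modulus among the singular points: 2/5.

The radius of convergence is 2/5.


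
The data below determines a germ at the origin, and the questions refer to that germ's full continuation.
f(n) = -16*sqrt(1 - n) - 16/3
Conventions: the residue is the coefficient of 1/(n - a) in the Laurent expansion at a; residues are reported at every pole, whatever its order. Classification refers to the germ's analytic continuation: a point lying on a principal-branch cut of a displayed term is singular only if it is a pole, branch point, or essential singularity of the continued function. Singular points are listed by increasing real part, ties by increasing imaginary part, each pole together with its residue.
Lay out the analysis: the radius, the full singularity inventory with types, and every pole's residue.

Radius of convergence at 0: 1.
At 1: an algebraic (square-root) branch point.

Branch term (-16)*sqrt(1 - n/(1)): its argument vanishes at n = 1, a square-root branch point, modulus 1.
The radius of convergence is the smallest modulus among the singular points: 1.


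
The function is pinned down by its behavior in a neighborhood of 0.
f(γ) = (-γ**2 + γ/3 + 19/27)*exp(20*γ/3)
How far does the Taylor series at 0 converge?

The radius of convergence is infinite.

The factor exp(20*γ/3) is entire and contributes no finite singular point.
The polynomial part has no poles.
No finite singular points: the Taylor series at 0 converges everywhere.


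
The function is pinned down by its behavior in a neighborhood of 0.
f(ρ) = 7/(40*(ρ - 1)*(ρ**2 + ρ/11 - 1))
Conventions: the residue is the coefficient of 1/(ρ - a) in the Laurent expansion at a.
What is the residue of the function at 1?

At the order-1 pole 1 set g(ρ) = (ρ - (1))*f(ρ) = 7/(40*(ρ**2 + ρ/11 - 1)).
Simple pole: residue = g(a) at a = 1, which is 77/40.

The residue is 77/40.


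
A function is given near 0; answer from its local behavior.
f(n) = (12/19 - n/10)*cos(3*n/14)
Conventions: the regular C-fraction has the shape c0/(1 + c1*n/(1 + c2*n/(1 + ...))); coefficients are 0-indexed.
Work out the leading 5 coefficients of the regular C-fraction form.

The regular C-fraction coefficients are [12/19, 19/120, -33889/111720, 135/931, 4275/67778].

Taylor coefficients (expand at 0): a_0 = 12/19, a_1 = -1/10, a_2 = -27/1862, a_3 = 9/3920, a_4 = 81/1459808.
c0 = a_0 = 12/19. Peel one level at a time: if S = 1 + c*n/S' with S'(0) = 1, then c is the n-coefficient of S and S' = c*n/(S - 1).
S_1 = c0/f = 1 + (19/120)*n + (33889/705600)*n^2 + ...; c1 = 19/120.
S_2 = c1*n/(S_1 - 1) = 1 + (-33889/111720)*n + (305001/6934088)*n^2 + ...; c2 = -33889/111720.
S_3 = c2*n/(S_2 - 1) = 1 + (135/931)*n + (-30375/3321122)*n^2 + ...; c3 = 135/931.
S_4 = c3*n/(S_3 - 1) = 1 + (4275/67778)*n + ...; c4 = 4275/67778.
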